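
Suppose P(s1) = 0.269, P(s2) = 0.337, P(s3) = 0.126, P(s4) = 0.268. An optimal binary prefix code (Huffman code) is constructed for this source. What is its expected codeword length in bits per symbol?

2 bits/symbol

Repeatedly combine the two least-probable nodes; the expected code length is the sum of the merged weights.
merge 63/500 + 67/250 → 197/500
merge 269/1000 + 337/1000 → 303/500
merge 197/500 + 303/500 → 1
L = 197/500 + 303/500 + 1 = 2 bits/symbol.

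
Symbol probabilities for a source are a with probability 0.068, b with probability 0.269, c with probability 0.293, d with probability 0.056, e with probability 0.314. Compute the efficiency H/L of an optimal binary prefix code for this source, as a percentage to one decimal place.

96.5%

Entropy H = −Σ p log₂ p ≈ 2.0498 bits.
Huffman merges: 7/125+17/250→31/250; 31/250+269/1000→393/1000; 293/1000+157/500→607/1000; 393/1000+607/1000→1. L = 531/250 ≈ 2.1240.
Efficiency = H/L = 2.0498/2.1240 = 96.5%.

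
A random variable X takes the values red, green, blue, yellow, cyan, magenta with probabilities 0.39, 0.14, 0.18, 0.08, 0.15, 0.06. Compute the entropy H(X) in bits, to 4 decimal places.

2.3178 bits

H = −Σ pᵢ log₂ pᵢ.
−0.39·log₂(0.39) = 0.5298
−0.14·log₂(0.14) = 0.3971
−0.18·log₂(0.18) = 0.4453
−0.08·log₂(0.08) = 0.2915
−0.15·log₂(0.15) = 0.4105
−0.06·log₂(0.06) = 0.2435
Sum ≈ 2.3178 → 2.3178 bits.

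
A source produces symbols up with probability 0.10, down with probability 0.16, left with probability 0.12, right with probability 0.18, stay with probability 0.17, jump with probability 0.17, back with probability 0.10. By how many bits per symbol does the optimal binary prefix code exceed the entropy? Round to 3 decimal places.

Entropy H = −Σ p log₂ p ≈ 2.7690 bits.
Huffman merges: 1/10+1/10→1/5; 3/25+4/25→7/25; 17/100+17/100→17/50; 9/50+1/5→19/50; 7/25+17/50→31/50; 19/50+31/50→1. L = 141/50 ≈ 2.8200.
L − H = 2.8200 − 2.7690 = 0.051 bits.

0.051 bits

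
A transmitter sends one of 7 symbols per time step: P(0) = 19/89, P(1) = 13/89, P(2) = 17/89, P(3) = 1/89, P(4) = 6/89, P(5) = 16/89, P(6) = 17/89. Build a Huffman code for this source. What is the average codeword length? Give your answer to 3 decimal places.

2.674 bits/symbol

Repeatedly combine the two least-probable nodes; the expected code length is the sum of the merged weights.
merge 1/89 + 6/89 → 7/89
merge 7/89 + 13/89 → 20/89
merge 16/89 + 17/89 → 33/89
merge 17/89 + 19/89 → 36/89
merge 20/89 + 33/89 → 53/89
merge 36/89 + 53/89 → 1
L = 7/89 + 20/89 + 33/89 + 36/89 + 53/89 + 1 = 238/89 ≈ 2.674 bits/symbol.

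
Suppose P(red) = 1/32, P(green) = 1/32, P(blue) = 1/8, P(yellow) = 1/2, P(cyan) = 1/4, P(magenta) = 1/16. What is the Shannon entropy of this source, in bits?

Each probability is a power of 1/2, so log₂(1/p) is an integer.
H = Σ p·log₂(1/p) = 1/32·5 + 1/32·5 + 1/8·3 + 1/2·1 + 1/4·2 + 1/16·4 = 1.9375 bits.

1.9375 bits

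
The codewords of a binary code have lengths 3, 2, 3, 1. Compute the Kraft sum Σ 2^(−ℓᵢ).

With common denominator 2^3 = 8: Σ 2^(−ℓᵢ) = 1/8 + 2/8 + 1/8 + 4/8 = 8/8 = 1.

1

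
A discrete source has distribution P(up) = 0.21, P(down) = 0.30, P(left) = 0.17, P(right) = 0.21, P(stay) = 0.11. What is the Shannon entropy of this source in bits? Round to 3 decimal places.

H = −Σ pᵢ log₂ pᵢ.
−0.21·log₂(0.21) = 0.4728
−0.30·log₂(0.30) = 0.5211
−0.17·log₂(0.17) = 0.4346
−0.21·log₂(0.21) = 0.4728
−0.11·log₂(0.11) = 0.3503
Sum ≈ 2.2516 → 2.252 bits.

2.252 bits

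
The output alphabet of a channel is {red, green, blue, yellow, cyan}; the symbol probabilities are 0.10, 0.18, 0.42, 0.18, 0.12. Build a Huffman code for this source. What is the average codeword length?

2.16 bits/symbol

Repeatedly combine the two least-probable nodes; the expected code length is the sum of the merged weights.
merge 1/10 + 3/25 → 11/50
merge 9/50 + 9/50 → 9/25
merge 11/50 + 9/25 → 29/50
merge 21/50 + 29/50 → 1
L = 11/50 + 9/25 + 29/50 + 1 = 54/25 = 2.16 bits/symbol.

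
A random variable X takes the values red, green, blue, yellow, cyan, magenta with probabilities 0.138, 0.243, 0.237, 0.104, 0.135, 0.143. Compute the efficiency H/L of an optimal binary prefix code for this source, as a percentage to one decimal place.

99.7%

Entropy H = −Σ p log₂ p ≈ 2.5134 bits.
Huffman merges: 13/125+27/200→239/1000; 69/500+143/1000→281/1000; 237/1000+239/1000→119/250; 243/1000+281/1000→131/250; 119/250+131/250→1. L = 63/25 ≈ 2.5200.
Efficiency = H/L = 2.5134/2.5200 = 99.7%.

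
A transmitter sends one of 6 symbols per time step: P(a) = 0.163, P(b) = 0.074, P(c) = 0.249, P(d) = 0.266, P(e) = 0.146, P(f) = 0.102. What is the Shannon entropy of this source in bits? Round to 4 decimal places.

2.4534 bits

H = −Σ pᵢ log₂ pᵢ.
−0.163·log₂(0.163) = 0.4266
−0.074·log₂(0.074) = 0.2780
−0.249·log₂(0.249) = 0.4994
−0.266·log₂(0.266) = 0.5082
−0.146·log₂(0.146) = 0.4053
−0.102·log₂(0.102) = 0.3359
Sum ≈ 2.4534 → 2.4534 bits.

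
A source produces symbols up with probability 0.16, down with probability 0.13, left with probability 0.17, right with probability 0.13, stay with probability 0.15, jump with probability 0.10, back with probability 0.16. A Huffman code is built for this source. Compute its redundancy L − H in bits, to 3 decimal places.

Entropy H = −Σ p log₂ p ≈ 2.7886 bits.
Huffman merges: 1/10+13/100→23/100; 13/100+3/20→7/25; 4/25+4/25→8/25; 17/100+23/100→2/5; 7/25+8/25→3/5; 2/5+3/5→1. L = 283/100 ≈ 2.8300.
L − H = 2.8300 − 2.7886 = 0.041 bits.

0.041 bits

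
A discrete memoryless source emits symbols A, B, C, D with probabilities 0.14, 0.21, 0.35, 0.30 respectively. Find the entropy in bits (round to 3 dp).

H = −Σ pᵢ log₂ pᵢ.
−0.14·log₂(0.14) = 0.3971
−0.21·log₂(0.21) = 0.4728
−0.35·log₂(0.35) = 0.5301
−0.30·log₂(0.30) = 0.5211
Sum ≈ 1.9211 → 1.921 bits.

1.921 bits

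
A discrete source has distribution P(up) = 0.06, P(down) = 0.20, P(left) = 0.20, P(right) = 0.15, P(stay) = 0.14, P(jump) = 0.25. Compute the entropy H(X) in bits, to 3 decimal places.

2.480 bits

H = −Σ pᵢ log₂ pᵢ.
−0.06·log₂(0.06) = 0.2435
−0.20·log₂(0.20) = 0.4644
−0.20·log₂(0.20) = 0.4644
−0.15·log₂(0.15) = 0.4105
−0.14·log₂(0.14) = 0.3971
−0.25·log₂(0.25) = 0.5000
Sum ≈ 2.4800 → 2.480 bits.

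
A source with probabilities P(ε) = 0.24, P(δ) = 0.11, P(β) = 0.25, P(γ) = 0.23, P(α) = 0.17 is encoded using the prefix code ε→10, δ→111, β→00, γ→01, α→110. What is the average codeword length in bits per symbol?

2.28 bits/symbol

L̄ = Σ pᵢ·ℓᵢ = 0.24·2 + 0.11·3 + 0.25·2 + 0.23·2 + 0.17·3 = 2.28 bits/symbol.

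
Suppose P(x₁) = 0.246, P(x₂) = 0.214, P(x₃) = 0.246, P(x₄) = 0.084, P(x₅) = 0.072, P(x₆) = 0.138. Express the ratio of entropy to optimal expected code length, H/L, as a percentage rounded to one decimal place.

Entropy H = −Σ p log₂ p ≈ 2.4392 bits.
Huffman merges: 9/125+21/250→39/250; 69/500+39/250→147/500; 107/500+123/500→23/50; 123/500+147/500→27/50; 23/50+27/50→1. L = 49/20 ≈ 2.4500.
Efficiency = H/L = 2.4392/2.4500 = 99.6%.

99.6%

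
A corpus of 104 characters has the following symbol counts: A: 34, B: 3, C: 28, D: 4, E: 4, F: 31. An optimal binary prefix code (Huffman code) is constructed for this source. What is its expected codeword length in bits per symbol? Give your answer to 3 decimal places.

Probabilities are the counts divided by 104.
Repeatedly combine the two least-probable nodes; the expected code length is the sum of the merged weights.
merge 3/104 + 1/26 → 7/104
merge 1/26 + 7/104 → 11/104
merge 11/104 + 7/26 → 3/8
merge 31/104 + 17/52 → 5/8
merge 3/8 + 5/8 → 1
L = 7/104 + 11/104 + 3/8 + 5/8 + 1 = 113/52 ≈ 2.173 bits/symbol.

2.173 bits/symbol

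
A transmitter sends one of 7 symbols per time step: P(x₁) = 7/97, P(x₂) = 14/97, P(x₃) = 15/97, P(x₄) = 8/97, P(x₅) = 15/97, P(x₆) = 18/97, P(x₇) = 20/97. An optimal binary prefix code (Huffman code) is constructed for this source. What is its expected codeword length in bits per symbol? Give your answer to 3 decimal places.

2.763 bits/symbol

Repeatedly combine the two least-probable nodes; the expected code length is the sum of the merged weights.
merge 7/97 + 8/97 → 15/97
merge 14/97 + 15/97 → 29/97
merge 15/97 + 15/97 → 30/97
merge 18/97 + 20/97 → 38/97
merge 29/97 + 30/97 → 59/97
merge 38/97 + 59/97 → 1
L = 15/97 + 29/97 + 30/97 + 38/97 + 59/97 + 1 = 268/97 ≈ 2.763 bits/symbol.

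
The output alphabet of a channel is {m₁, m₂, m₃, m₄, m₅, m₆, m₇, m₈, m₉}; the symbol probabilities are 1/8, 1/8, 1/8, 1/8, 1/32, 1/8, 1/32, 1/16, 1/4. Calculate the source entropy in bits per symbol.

2.9375 bits

Each probability is a power of 1/2, so log₂(1/p) is an integer.
H = Σ p·log₂(1/p) = 1/8·3 + 1/8·3 + 1/8·3 + 1/8·3 + 1/32·5 + 1/8·3 + 1/32·5 + 1/16·4 + 1/4·2 = 2.9375 bits.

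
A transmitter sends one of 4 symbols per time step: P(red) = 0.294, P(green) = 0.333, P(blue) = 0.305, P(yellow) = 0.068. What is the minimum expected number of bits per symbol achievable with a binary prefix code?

Repeatedly combine the two least-probable nodes; the expected code length is the sum of the merged weights.
merge 17/250 + 147/500 → 181/500
merge 61/200 + 333/1000 → 319/500
merge 181/500 + 319/500 → 1
L = 181/500 + 319/500 + 1 = 2 bits/symbol.

2 bits/symbol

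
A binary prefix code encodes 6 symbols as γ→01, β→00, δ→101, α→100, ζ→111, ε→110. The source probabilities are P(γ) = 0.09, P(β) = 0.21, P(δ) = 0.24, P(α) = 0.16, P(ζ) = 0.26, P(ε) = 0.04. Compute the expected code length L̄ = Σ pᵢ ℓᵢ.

L̄ = Σ pᵢ·ℓᵢ = 0.09·2 + 0.21·2 + 0.24·3 + 0.16·3 + 0.26·3 + 0.04·3 = 2.7 bits/symbol.

2.7 bits/symbol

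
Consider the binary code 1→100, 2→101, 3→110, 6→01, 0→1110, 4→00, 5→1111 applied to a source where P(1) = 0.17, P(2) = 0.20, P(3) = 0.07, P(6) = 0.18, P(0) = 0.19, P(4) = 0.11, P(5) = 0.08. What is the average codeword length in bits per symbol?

L̄ = Σ pᵢ·ℓᵢ = 0.17·3 + 0.20·3 + 0.07·3 + 0.18·2 + 0.19·4 + 0.11·2 + 0.08·4 = 2.98 bits/symbol.

2.98 bits/symbol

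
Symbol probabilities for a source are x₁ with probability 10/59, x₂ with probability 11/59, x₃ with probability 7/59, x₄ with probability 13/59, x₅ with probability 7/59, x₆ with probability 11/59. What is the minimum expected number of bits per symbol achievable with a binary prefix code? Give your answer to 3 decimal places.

2.593 bits/symbol

Repeatedly combine the two least-probable nodes; the expected code length is the sum of the merged weights.
merge 7/59 + 7/59 → 14/59
merge 10/59 + 11/59 → 21/59
merge 11/59 + 13/59 → 24/59
merge 14/59 + 21/59 → 35/59
merge 24/59 + 35/59 → 1
L = 14/59 + 21/59 + 24/59 + 35/59 + 1 = 153/59 ≈ 2.593 bits/symbol.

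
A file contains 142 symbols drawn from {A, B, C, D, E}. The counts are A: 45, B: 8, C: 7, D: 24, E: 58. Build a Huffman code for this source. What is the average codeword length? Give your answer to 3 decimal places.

Probabilities are the counts divided by 142.
Repeatedly combine the two least-probable nodes; the expected code length is the sum of the merged weights.
merge 7/142 + 4/71 → 15/142
merge 15/142 + 12/71 → 39/142
merge 39/142 + 45/142 → 42/71
merge 29/71 + 42/71 → 1
L = 15/142 + 39/142 + 42/71 + 1 = 140/71 ≈ 1.972 bits/symbol.

1.972 bits/symbol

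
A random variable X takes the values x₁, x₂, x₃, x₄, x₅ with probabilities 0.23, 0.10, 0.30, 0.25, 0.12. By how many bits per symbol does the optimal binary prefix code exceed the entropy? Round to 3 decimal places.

0.012 bits

Entropy H = −Σ p log₂ p ≈ 2.2080 bits.
Huffman merges: 1/10+3/25→11/50; 11/50+23/100→9/20; 1/4+3/10→11/20; 9/20+11/20→1. L = 111/50 ≈ 2.2200.
L − H = 2.2200 − 2.2080 = 0.012 bits.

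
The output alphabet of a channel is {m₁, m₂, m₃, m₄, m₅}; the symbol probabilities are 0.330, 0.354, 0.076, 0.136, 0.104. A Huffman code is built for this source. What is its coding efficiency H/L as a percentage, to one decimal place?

96.7%

Entropy H = −Σ p log₂ p ≈ 2.0718 bits.
Huffman merges: 19/250+13/125→9/50; 17/125+9/50→79/250; 79/250+33/100→323/500; 177/500+323/500→1. L = 1071/500 ≈ 2.1420.
Efficiency = H/L = 2.0718/2.1420 = 96.7%.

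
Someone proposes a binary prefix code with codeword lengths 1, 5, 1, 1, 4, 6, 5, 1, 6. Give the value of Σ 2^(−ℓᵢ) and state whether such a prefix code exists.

2.15625; no

With common denominator 2^6 = 64: Σ 2^(−ℓᵢ) = 32/64 + 2/64 + 32/64 + 32/64 + 4/64 + 1/64 + 2/64 + 32/64 + 1/64 = 138/64 = 2.15625.
Kraft's inequality requires Σ ≤ 1; here Σ = 2.15625 > 1, so no such prefix code exists.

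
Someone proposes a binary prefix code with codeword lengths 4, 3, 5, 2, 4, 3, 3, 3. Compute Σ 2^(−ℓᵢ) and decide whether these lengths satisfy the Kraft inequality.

0.90625; yes

With common denominator 2^5 = 32: Σ 2^(−ℓᵢ) = 2/32 + 4/32 + 1/32 + 8/32 + 2/32 + 4/32 + 4/32 + 4/32 = 29/32 = 0.90625.
Kraft's inequality requires Σ ≤ 1; here Σ = 0.90625 ≤ 1, so such a prefix code exists.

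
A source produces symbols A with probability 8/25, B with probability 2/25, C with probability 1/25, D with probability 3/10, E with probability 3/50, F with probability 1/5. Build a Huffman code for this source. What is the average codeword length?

Repeatedly combine the two least-probable nodes; the expected code length is the sum of the merged weights.
merge 1/25 + 3/50 → 1/10
merge 2/25 + 1/10 → 9/50
merge 9/50 + 1/5 → 19/50
merge 3/10 + 8/25 → 31/50
merge 19/50 + 31/50 → 1
L = 1/10 + 9/50 + 19/50 + 31/50 + 1 = 57/25 = 2.28 bits/symbol.

2.28 bits/symbol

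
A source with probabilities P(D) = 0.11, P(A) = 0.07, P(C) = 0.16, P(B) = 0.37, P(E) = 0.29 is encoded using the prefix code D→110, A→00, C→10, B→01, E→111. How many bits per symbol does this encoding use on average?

2.4 bits/symbol

L̄ = Σ pᵢ·ℓᵢ = 0.11·3 + 0.07·2 + 0.16·2 + 0.37·2 + 0.29·3 = 2.4 bits/symbol.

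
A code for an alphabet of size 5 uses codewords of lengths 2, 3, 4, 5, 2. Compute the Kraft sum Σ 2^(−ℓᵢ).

0.71875

With common denominator 2^5 = 32: Σ 2^(−ℓᵢ) = 8/32 + 4/32 + 2/32 + 1/32 + 8/32 = 23/32 = 0.71875.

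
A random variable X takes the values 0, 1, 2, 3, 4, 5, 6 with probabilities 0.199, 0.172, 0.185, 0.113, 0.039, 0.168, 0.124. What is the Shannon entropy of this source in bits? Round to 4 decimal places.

2.6944 bits

H = −Σ pᵢ log₂ pᵢ.
−0.199·log₂(0.199) = 0.4635
−0.172·log₂(0.172) = 0.4368
−0.185·log₂(0.185) = 0.4504
−0.113·log₂(0.113) = 0.3555
−0.039·log₂(0.039) = 0.1825
−0.168·log₂(0.168) = 0.4323
−0.124·log₂(0.124) = 0.3734
Sum ≈ 2.6944 → 2.6944 bits.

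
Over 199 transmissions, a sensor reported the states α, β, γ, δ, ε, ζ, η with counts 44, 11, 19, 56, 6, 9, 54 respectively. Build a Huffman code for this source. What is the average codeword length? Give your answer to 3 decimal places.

Probabilities are the counts divided by 199.
Repeatedly combine the two least-probable nodes; the expected code length is the sum of the merged weights.
merge 6/199 + 9/199 → 15/199
merge 11/199 + 15/199 → 26/199
merge 19/199 + 26/199 → 45/199
merge 44/199 + 45/199 → 89/199
merge 54/199 + 56/199 → 110/199
merge 89/199 + 110/199 → 1
L = 15/199 + 26/199 + 45/199 + 89/199 + 110/199 + 1 = 484/199 ≈ 2.432 bits/symbol.

2.432 bits/symbol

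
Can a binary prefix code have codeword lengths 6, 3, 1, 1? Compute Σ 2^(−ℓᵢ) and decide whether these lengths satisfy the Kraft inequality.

With common denominator 2^6 = 64: Σ 2^(−ℓᵢ) = 1/64 + 8/64 + 32/64 + 32/64 = 73/64 = 1.140625.
Kraft's inequality requires Σ ≤ 1; here Σ = 1.140625 > 1, so no such prefix code exists.

1.140625; no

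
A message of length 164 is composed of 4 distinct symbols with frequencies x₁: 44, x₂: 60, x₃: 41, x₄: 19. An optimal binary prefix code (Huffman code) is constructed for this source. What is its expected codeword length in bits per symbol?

2 bits/symbol

Probabilities are the counts divided by 164.
Repeatedly combine the two least-probable nodes; the expected code length is the sum of the merged weights.
merge 19/164 + 1/4 → 15/41
merge 11/41 + 15/41 → 26/41
merge 15/41 + 26/41 → 1
L = 15/41 + 26/41 + 1 = 2 bits/symbol.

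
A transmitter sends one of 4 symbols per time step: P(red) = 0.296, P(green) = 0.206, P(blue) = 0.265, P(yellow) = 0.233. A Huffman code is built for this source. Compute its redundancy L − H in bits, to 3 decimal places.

0.013 bits

Entropy H = −Σ p log₂ p ≈ 1.9868 bits.
Huffman merges: 103/500+233/1000→439/1000; 53/200+37/125→561/1000; 439/1000+561/1000→1. L = 2 ≈ 2.0000.
L − H = 2.0000 − 1.9868 = 0.013 bits.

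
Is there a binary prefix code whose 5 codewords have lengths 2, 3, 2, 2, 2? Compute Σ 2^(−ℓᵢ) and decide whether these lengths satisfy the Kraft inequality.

1.125; no

With common denominator 2^3 = 8: Σ 2^(−ℓᵢ) = 2/8 + 1/8 + 2/8 + 2/8 + 2/8 = 9/8 = 1.125.
Kraft's inequality requires Σ ≤ 1; here Σ = 1.125 > 1, so no such prefix code exists.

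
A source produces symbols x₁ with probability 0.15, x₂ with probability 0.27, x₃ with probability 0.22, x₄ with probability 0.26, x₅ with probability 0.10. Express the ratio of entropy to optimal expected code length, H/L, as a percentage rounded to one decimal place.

Entropy H = −Σ p log₂ p ≈ 2.2386 bits.
Huffman merges: 1/10+3/20→1/4; 11/50+1/4→47/100; 13/50+27/100→53/100; 47/100+53/100→1. L = 9/4 ≈ 2.2500.
Efficiency = H/L = 2.2386/2.2500 = 99.5%.

99.5%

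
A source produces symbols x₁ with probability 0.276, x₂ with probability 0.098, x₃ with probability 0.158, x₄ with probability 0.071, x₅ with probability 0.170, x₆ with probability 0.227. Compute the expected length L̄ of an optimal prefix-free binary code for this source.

2.496 bits/symbol

Repeatedly combine the two least-probable nodes; the expected code length is the sum of the merged weights.
merge 71/1000 + 49/500 → 169/1000
merge 79/500 + 169/1000 → 327/1000
merge 17/100 + 227/1000 → 397/1000
merge 69/250 + 327/1000 → 603/1000
merge 397/1000 + 603/1000 → 1
L = 169/1000 + 327/1000 + 397/1000 + 603/1000 + 1 = 312/125 = 2.496 bits/symbol.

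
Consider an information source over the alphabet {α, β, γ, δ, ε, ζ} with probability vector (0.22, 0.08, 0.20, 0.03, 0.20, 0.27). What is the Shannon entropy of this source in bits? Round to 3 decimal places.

H = −Σ pᵢ log₂ pᵢ.
−0.22·log₂(0.22) = 0.4806
−0.08·log₂(0.08) = 0.2915
−0.20·log₂(0.20) = 0.4644
−0.03·log₂(0.03) = 0.1518
−0.20·log₂(0.20) = 0.4644
−0.27·log₂(0.27) = 0.5100
Sum ≈ 2.3626 → 2.363 bits.

2.363 bits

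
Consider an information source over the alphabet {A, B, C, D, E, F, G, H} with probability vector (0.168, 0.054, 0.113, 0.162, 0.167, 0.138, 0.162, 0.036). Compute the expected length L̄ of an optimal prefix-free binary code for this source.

Repeatedly combine the two least-probable nodes; the expected code length is the sum of the merged weights.
merge 9/250 + 27/500 → 9/100
merge 9/100 + 113/1000 → 203/1000
merge 69/500 + 81/500 → 3/10
merge 81/500 + 167/1000 → 329/1000
merge 21/125 + 203/1000 → 371/1000
merge 3/10 + 329/1000 → 629/1000
merge 371/1000 + 629/1000 → 1
L = 9/100 + 203/1000 + 3/10 + 329/1000 + 371/1000 + 629/1000 + 1 = 1461/500 = 2.922 bits/symbol.

2.922 bits/symbol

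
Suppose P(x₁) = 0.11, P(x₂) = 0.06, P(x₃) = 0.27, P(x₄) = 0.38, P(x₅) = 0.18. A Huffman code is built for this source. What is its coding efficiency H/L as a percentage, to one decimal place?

Entropy H = −Σ p log₂ p ≈ 2.0796 bits.
Huffman merges: 3/50+11/100→17/100; 17/100+9/50→7/20; 27/100+7/20→31/50; 19/50+31/50→1. L = 107/50 ≈ 2.1400.
Efficiency = H/L = 2.0796/2.1400 = 97.2%.

97.2%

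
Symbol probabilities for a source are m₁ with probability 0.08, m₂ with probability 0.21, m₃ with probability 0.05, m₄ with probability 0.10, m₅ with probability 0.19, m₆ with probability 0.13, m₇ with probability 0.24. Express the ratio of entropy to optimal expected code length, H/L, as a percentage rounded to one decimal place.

98.7%

Entropy H = −Σ p log₂ p ≈ 2.6446 bits.
Huffman merges: 1/20+2/25→13/100; 1/10+13/100→23/100; 13/100+19/100→8/25; 21/100+23/100→11/25; 6/25+8/25→14/25; 11/25+14/25→1. L = 67/25 ≈ 2.6800.
Efficiency = H/L = 2.6446/2.6800 = 98.7%.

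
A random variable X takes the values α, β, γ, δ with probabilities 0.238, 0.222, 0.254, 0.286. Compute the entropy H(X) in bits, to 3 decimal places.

1.994 bits

H = −Σ pᵢ log₂ pᵢ.
−0.238·log₂(0.238) = 0.4929
−0.222·log₂(0.222) = 0.4820
−0.254·log₂(0.254) = 0.5022
−0.286·log₂(0.286) = 0.5165
Sum ≈ 1.9936 → 1.994 bits.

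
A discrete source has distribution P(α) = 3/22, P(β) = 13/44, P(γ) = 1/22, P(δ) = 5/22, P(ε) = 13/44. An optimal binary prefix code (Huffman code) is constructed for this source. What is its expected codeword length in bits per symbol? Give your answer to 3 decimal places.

Repeatedly combine the two least-probable nodes; the expected code length is the sum of the merged weights.
merge 1/22 + 3/22 → 2/11
merge 2/11 + 5/22 → 9/22
merge 13/44 + 13/44 → 13/22
merge 9/22 + 13/22 → 1
L = 2/11 + 9/22 + 13/22 + 1 = 24/11 ≈ 2.182 bits/symbol.

2.182 bits/symbol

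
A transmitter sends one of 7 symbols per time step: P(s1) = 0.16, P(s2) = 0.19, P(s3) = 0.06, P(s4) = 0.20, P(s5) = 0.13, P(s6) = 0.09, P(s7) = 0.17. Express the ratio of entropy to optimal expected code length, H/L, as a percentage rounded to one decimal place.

Entropy H = −Σ p log₂ p ≈ 2.7160 bits.
Huffman merges: 3/50+9/100→3/20; 13/100+3/20→7/25; 4/25+17/100→33/100; 19/100+1/5→39/100; 7/25+33/100→61/100; 39/100+61/100→1. L = 69/25 ≈ 2.7600.
Efficiency = H/L = 2.7160/2.7600 = 98.4%.

98.4%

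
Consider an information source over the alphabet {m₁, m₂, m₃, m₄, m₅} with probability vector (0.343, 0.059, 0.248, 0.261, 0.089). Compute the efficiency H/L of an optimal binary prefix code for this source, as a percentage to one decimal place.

97.1%

Entropy H = −Σ p log₂ p ≈ 2.0857 bits.
Huffman merges: 59/1000+89/1000→37/250; 37/250+31/125→99/250; 261/1000+343/1000→151/250; 99/250+151/250→1. L = 537/250 ≈ 2.1480.
Efficiency = H/L = 2.0857/2.1480 = 97.1%.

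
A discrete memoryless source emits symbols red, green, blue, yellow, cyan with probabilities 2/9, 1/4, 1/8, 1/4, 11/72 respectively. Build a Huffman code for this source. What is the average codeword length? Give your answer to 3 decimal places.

Repeatedly combine the two least-probable nodes; the expected code length is the sum of the merged weights.
merge 1/8 + 11/72 → 5/18
merge 2/9 + 1/4 → 17/36
merge 1/4 + 5/18 → 19/36
merge 17/36 + 19/36 → 1
L = 5/18 + 17/36 + 19/36 + 1 = 41/18 ≈ 2.278 bits/symbol.

2.278 bits/symbol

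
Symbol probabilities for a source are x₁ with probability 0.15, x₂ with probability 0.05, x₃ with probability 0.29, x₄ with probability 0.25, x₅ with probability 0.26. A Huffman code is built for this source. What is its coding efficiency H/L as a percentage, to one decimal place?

97.7%

Entropy H = −Σ p log₂ p ≈ 2.1498 bits.
Huffman merges: 1/20+3/20→1/5; 1/5+1/4→9/20; 13/50+29/100→11/20; 9/20+11/20→1. L = 11/5 ≈ 2.2000.
Efficiency = H/L = 2.1498/2.2000 = 97.7%.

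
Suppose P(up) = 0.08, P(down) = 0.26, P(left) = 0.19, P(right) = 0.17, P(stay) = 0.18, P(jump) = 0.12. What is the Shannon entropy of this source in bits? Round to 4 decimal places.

H = −Σ pᵢ log₂ pᵢ.
−0.08·log₂(0.08) = 0.2915
−0.26·log₂(0.26) = 0.5053
−0.19·log₂(0.19) = 0.4552
−0.17·log₂(0.17) = 0.4346
−0.18·log₂(0.18) = 0.4453
−0.12·log₂(0.12) = 0.3671
Sum ≈ 2.4990 → 2.4990 bits.

2.4990 bits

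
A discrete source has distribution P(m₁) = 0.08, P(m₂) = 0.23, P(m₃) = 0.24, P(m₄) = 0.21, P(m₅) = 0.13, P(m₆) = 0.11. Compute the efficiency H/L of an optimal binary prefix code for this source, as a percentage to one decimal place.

Entropy H = −Σ p log₂ p ≈ 2.4791 bits.
Huffman merges: 2/25+11/100→19/100; 13/100+19/100→8/25; 21/100+23/100→11/25; 6/25+8/25→14/25; 11/25+14/25→1. L = 251/100 ≈ 2.5100.
Efficiency = H/L = 2.4791/2.5100 = 98.8%.

98.8%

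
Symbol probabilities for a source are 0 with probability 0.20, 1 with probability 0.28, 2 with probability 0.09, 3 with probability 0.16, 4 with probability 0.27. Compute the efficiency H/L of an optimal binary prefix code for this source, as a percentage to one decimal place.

98.9%

Entropy H = −Σ p log₂ p ≈ 2.2243 bits.
Huffman merges: 9/100+4/25→1/4; 1/5+1/4→9/20; 27/100+7/25→11/20; 9/20+11/20→1. L = 9/4 ≈ 2.2500.
Efficiency = H/L = 2.2243/2.2500 = 98.9%.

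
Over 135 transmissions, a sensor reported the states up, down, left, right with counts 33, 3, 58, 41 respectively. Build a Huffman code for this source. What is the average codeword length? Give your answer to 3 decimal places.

Probabilities are the counts divided by 135.
Repeatedly combine the two least-probable nodes; the expected code length is the sum of the merged weights.
merge 1/45 + 11/45 → 4/15
merge 4/15 + 41/135 → 77/135
merge 58/135 + 77/135 → 1
L = 4/15 + 77/135 + 1 = 248/135 ≈ 1.837 bits/symbol.

1.837 bits/symbol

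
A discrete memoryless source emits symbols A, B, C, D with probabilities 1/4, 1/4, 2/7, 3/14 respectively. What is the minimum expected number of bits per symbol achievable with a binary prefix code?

Repeatedly combine the two least-probable nodes; the expected code length is the sum of the merged weights.
merge 3/14 + 1/4 → 13/28
merge 1/4 + 2/7 → 15/28
merge 13/28 + 15/28 → 1
L = 13/28 + 15/28 + 1 = 2 bits/symbol.

2 bits/symbol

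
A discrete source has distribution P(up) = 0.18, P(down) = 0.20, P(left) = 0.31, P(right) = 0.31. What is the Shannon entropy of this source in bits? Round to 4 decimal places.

1.9573 bits

H = −Σ pᵢ log₂ pᵢ.
−0.18·log₂(0.18) = 0.4453
−0.20·log₂(0.20) = 0.4644
−0.31·log₂(0.31) = 0.5238
−0.31·log₂(0.31) = 0.5238
Sum ≈ 1.9573 → 1.9573 bits.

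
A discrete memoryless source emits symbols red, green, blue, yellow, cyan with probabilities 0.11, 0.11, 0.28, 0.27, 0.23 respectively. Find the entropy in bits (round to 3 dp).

2.212 bits

H = −Σ pᵢ log₂ pᵢ.
−0.11·log₂(0.11) = 0.3503
−0.11·log₂(0.11) = 0.3503
−0.28·log₂(0.28) = 0.5142
−0.27·log₂(0.27) = 0.5100
−0.23·log₂(0.23) = 0.4877
Sum ≈ 2.2125 → 2.212 bits.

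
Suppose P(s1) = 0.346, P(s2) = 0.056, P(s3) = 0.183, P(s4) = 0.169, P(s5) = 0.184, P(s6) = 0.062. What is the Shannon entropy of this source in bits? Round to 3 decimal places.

2.343 bits

H = −Σ pᵢ log₂ pᵢ.
−0.346·log₂(0.346) = 0.5298
−0.056·log₂(0.056) = 0.2329
−0.183·log₂(0.183) = 0.4484
−0.169·log₂(0.169) = 0.4335
−0.184·log₂(0.184) = 0.4494
−0.062·log₂(0.062) = 0.2487
Sum ≈ 2.3426 → 2.343 bits.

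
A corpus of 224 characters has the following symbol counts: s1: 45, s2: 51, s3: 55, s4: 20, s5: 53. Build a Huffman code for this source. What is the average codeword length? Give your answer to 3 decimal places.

Probabilities are the counts divided by 224.
Repeatedly combine the two least-probable nodes; the expected code length is the sum of the merged weights.
merge 5/56 + 45/224 → 65/224
merge 51/224 + 53/224 → 13/28
merge 55/224 + 65/224 → 15/28
merge 13/28 + 15/28 → 1
L = 65/224 + 13/28 + 15/28 + 1 = 513/224 ≈ 2.290 bits/symbol.

2.290 bits/symbol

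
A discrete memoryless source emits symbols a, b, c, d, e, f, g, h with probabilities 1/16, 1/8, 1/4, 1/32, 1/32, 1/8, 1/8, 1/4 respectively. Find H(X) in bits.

2.6875 bits

Each probability is a power of 1/2, so log₂(1/p) is an integer.
H = Σ p·log₂(1/p) = 1/16·4 + 1/8·3 + 1/4·2 + 1/32·5 + 1/32·5 + 1/8·3 + 1/8·3 + 1/4·2 = 2.6875 bits.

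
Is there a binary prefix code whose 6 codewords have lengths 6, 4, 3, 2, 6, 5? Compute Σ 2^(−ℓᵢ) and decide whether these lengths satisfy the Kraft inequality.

With common denominator 2^6 = 64: Σ 2^(−ℓᵢ) = 1/64 + 4/64 + 8/64 + 16/64 + 1/64 + 2/64 = 32/64 = 0.5.
Kraft's inequality requires Σ ≤ 1; here Σ = 0.5 ≤ 1, so such a prefix code exists.

0.5; yes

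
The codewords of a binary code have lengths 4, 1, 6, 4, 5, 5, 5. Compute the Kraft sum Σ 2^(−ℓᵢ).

0.734375

With common denominator 2^6 = 64: Σ 2^(−ℓᵢ) = 4/64 + 32/64 + 1/64 + 4/64 + 2/64 + 2/64 + 2/64 = 47/64 = 0.734375.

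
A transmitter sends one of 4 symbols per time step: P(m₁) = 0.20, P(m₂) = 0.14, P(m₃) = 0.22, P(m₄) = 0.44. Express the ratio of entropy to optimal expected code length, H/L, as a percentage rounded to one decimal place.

Entropy H = −Σ p log₂ p ≈ 1.8632 bits.
Huffman merges: 7/50+1/5→17/50; 11/50+17/50→14/25; 11/25+14/25→1. L = 19/10 ≈ 1.9000.
Efficiency = H/L = 1.8632/1.9000 = 98.1%.

98.1%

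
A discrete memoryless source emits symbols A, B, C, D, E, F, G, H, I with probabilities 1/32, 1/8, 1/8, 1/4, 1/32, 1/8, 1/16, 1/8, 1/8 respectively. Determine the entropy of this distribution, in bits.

Each probability is a power of 1/2, so log₂(1/p) is an integer.
H = Σ p·log₂(1/p) = 1/32·5 + 1/8·3 + 1/8·3 + 1/4·2 + 1/32·5 + 1/8·3 + 1/16·4 + 1/8·3 + 1/8·3 = 2.9375 bits.

2.9375 bits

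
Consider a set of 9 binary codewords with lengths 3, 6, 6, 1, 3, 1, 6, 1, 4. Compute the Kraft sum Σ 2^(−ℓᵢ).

1.859375

With common denominator 2^6 = 64: Σ 2^(−ℓᵢ) = 8/64 + 1/64 + 1/64 + 32/64 + 8/64 + 32/64 + 1/64 + 32/64 + 4/64 = 119/64 = 1.859375.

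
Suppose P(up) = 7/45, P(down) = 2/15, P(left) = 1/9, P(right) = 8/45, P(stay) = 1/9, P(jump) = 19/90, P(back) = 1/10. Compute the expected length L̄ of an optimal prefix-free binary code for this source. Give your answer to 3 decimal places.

Repeatedly combine the two least-probable nodes; the expected code length is the sum of the merged weights.
merge 1/10 + 1/9 → 19/90
merge 1/9 + 2/15 → 11/45
merge 7/45 + 8/45 → 1/3
merge 19/90 + 19/90 → 19/45
merge 11/45 + 1/3 → 26/45
merge 19/45 + 26/45 → 1
L = 19/90 + 11/45 + 1/3 + 19/45 + 26/45 + 1 = 251/90 ≈ 2.789 bits/symbol.

2.789 bits/symbol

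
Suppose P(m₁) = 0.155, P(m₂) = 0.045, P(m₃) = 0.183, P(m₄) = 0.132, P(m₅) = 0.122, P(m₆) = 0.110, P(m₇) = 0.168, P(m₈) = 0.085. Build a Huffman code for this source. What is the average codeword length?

Repeatedly combine the two least-probable nodes; the expected code length is the sum of the merged weights.
merge 9/200 + 17/200 → 13/100
merge 11/100 + 61/500 → 29/125
merge 13/100 + 33/250 → 131/500
merge 31/200 + 21/125 → 323/1000
merge 183/1000 + 29/125 → 83/200
merge 131/500 + 323/1000 → 117/200
merge 83/200 + 117/200 → 1
L = 13/100 + 29/125 + 131/500 + 323/1000 + 83/200 + 117/200 + 1 = 2947/1000 = 2.947 bits/symbol.

2.947 bits/symbol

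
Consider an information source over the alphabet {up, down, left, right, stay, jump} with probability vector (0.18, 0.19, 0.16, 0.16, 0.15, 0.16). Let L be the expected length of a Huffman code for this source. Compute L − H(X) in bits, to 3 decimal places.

0.050 bits

Entropy H = −Σ p log₂ p ≈ 2.5801 bits.
Huffman merges: 3/20+4/25→31/100; 4/25+4/25→8/25; 9/50+19/100→37/100; 31/100+8/25→63/100; 37/100+63/100→1. L = 263/100 ≈ 2.6300.
L − H = 2.6300 − 2.5801 = 0.050 bits.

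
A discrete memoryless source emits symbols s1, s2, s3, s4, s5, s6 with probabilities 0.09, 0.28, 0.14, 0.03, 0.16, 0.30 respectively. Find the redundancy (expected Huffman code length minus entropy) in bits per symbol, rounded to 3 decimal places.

0.060 bits

Entropy H = −Σ p log₂ p ≈ 2.3199 bits.
Huffman merges: 3/100+9/100→3/25; 3/25+7/50→13/50; 4/25+13/50→21/50; 7/25+3/10→29/50; 21/50+29/50→1. L = 119/50 ≈ 2.3800.
L − H = 2.3800 − 2.3199 = 0.060 bits.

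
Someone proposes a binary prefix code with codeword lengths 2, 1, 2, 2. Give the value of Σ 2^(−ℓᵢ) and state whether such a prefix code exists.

1.25; no

With common denominator 2^2 = 4: Σ 2^(−ℓᵢ) = 1/4 + 2/4 + 1/4 + 1/4 = 5/4 = 1.25.
Kraft's inequality requires Σ ≤ 1; here Σ = 1.25 > 1, so no such prefix code exists.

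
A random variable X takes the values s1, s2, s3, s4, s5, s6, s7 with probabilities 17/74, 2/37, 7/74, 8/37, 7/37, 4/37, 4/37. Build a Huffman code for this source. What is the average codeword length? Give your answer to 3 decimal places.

Repeatedly combine the two least-probable nodes; the expected code length is the sum of the merged weights.
merge 2/37 + 7/74 → 11/74
merge 4/37 + 4/37 → 8/37
merge 11/74 + 7/37 → 25/74
merge 8/37 + 8/37 → 16/37
merge 17/74 + 25/74 → 21/37
merge 16/37 + 21/37 → 1
L = 11/74 + 8/37 + 25/74 + 16/37 + 21/37 + 1 = 100/37 ≈ 2.703 bits/symbol.

2.703 bits/symbol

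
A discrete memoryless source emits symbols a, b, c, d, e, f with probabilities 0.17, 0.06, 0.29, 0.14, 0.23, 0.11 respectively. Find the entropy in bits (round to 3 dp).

H = −Σ pᵢ log₂ pᵢ.
−0.17·log₂(0.17) = 0.4346
−0.06·log₂(0.06) = 0.2435
−0.29·log₂(0.29) = 0.5179
−0.14·log₂(0.14) = 0.3971
−0.23·log₂(0.23) = 0.4877
−0.11·log₂(0.11) = 0.3503
Sum ≈ 2.4311 → 2.431 bits.

2.431 bits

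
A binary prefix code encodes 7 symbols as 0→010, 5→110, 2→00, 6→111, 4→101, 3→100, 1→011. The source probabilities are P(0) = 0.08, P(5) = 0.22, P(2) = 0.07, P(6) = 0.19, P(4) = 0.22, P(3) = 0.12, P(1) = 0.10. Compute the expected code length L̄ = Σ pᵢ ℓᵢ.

L̄ = Σ pᵢ·ℓᵢ = 0.08·3 + 0.22·3 + 0.07·2 + 0.19·3 + 0.22·3 + 0.12·3 + 0.10·3 = 2.93 bits/symbol.

2.93 bits/symbol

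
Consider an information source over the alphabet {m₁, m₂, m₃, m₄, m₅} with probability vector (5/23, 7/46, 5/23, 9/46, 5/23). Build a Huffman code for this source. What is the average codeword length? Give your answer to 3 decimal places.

2.348 bits/symbol

Repeatedly combine the two least-probable nodes; the expected code length is the sum of the merged weights.
merge 7/46 + 9/46 → 8/23
merge 5/23 + 5/23 → 10/23
merge 5/23 + 8/23 → 13/23
merge 10/23 + 13/23 → 1
L = 8/23 + 10/23 + 13/23 + 1 = 54/23 ≈ 2.348 bits/symbol.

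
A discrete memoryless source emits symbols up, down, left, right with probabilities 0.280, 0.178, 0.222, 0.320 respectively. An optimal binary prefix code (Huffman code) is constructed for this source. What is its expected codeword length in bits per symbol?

2 bits/symbol

Repeatedly combine the two least-probable nodes; the expected code length is the sum of the merged weights.
merge 89/500 + 111/500 → 2/5
merge 7/25 + 8/25 → 3/5
merge 2/5 + 3/5 → 1
L = 2/5 + 3/5 + 1 = 2 bits/symbol.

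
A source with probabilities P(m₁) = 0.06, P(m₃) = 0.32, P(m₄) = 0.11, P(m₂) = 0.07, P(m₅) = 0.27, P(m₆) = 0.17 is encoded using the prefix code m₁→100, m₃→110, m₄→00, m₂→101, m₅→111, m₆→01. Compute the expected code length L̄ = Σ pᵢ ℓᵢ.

2.72 bits/symbol

L̄ = Σ pᵢ·ℓᵢ = 0.06·3 + 0.32·3 + 0.11·2 + 0.07·3 + 0.27·3 + 0.17·2 = 2.72 bits/symbol.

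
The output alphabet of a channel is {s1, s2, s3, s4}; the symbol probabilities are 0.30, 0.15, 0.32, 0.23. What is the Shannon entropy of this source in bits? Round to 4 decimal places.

1.9453 bits

H = −Σ pᵢ log₂ pᵢ.
−0.30·log₂(0.30) = 0.5211
−0.15·log₂(0.15) = 0.4105
−0.32·log₂(0.32) = 0.5260
−0.23·log₂(0.23) = 0.4877
Sum ≈ 1.9453 → 1.9453 bits.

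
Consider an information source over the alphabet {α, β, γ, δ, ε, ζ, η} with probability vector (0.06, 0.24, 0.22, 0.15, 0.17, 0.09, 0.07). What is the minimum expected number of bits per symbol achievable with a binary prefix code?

Repeatedly combine the two least-probable nodes; the expected code length is the sum of the merged weights.
merge 3/50 + 7/100 → 13/100
merge 9/100 + 13/100 → 11/50
merge 3/20 + 17/100 → 8/25
merge 11/50 + 11/50 → 11/25
merge 6/25 + 8/25 → 14/25
merge 11/25 + 14/25 → 1
L = 13/100 + 11/50 + 8/25 + 11/25 + 14/25 + 1 = 267/100 = 2.67 bits/symbol.

2.67 bits/symbol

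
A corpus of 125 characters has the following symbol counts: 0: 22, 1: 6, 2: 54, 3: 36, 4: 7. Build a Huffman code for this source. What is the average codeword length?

1.952 bits/symbol

Probabilities are the counts divided by 125.
Repeatedly combine the two least-probable nodes; the expected code length is the sum of the merged weights.
merge 6/125 + 7/125 → 13/125
merge 13/125 + 22/125 → 7/25
merge 7/25 + 36/125 → 71/125
merge 54/125 + 71/125 → 1
L = 13/125 + 7/25 + 71/125 + 1 = 244/125 = 1.952 bits/symbol.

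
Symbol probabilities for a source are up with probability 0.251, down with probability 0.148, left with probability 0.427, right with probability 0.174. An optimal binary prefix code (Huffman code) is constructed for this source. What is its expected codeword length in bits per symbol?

1.895 bits/symbol

Repeatedly combine the two least-probable nodes; the expected code length is the sum of the merged weights.
merge 37/250 + 87/500 → 161/500
merge 251/1000 + 161/500 → 573/1000
merge 427/1000 + 573/1000 → 1
L = 161/500 + 573/1000 + 1 = 379/200 = 1.895 bits/symbol.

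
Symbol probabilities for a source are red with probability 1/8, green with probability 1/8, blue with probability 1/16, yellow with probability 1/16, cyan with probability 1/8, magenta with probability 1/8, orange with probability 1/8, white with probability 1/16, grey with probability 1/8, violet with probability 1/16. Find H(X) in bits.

Each probability is a power of 1/2, so log₂(1/p) is an integer.
H = Σ p·log₂(1/p) = 1/8·3 + 1/8·3 + 1/16·4 + 1/16·4 + 1/8·3 + 1/8·3 + 1/8·3 + 1/16·4 + 1/8·3 + 1/16·4 = 3.25 bits.

3.25 bits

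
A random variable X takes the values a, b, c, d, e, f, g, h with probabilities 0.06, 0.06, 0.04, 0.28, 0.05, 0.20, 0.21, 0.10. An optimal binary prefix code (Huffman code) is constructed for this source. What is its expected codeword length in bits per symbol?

2.71 bits/symbol

Repeatedly combine the two least-probable nodes; the expected code length is the sum of the merged weights.
merge 1/25 + 1/20 → 9/100
merge 3/50 + 3/50 → 3/25
merge 9/100 + 1/10 → 19/100
merge 3/25 + 19/100 → 31/100
merge 1/5 + 21/100 → 41/100
merge 7/25 + 31/100 → 59/100
merge 41/100 + 59/100 → 1
L = 9/100 + 3/25 + 19/100 + 31/100 + 41/100 + 59/100 + 1 = 271/100 = 2.71 bits/symbol.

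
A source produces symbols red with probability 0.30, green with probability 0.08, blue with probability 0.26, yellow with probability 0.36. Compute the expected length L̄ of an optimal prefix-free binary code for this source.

1.98 bits/symbol

Repeatedly combine the two least-probable nodes; the expected code length is the sum of the merged weights.
merge 2/25 + 13/50 → 17/50
merge 3/10 + 17/50 → 16/25
merge 9/25 + 16/25 → 1
L = 17/50 + 16/25 + 1 = 99/50 = 1.98 bits/symbol.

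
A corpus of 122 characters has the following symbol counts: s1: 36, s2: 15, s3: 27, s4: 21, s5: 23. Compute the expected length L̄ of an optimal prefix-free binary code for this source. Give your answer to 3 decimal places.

2.295 bits/symbol

Probabilities are the counts divided by 122.
Repeatedly combine the two least-probable nodes; the expected code length is the sum of the merged weights.
merge 15/122 + 21/122 → 18/61
merge 23/122 + 27/122 → 25/61
merge 18/61 + 18/61 → 36/61
merge 25/61 + 36/61 → 1
L = 18/61 + 25/61 + 36/61 + 1 = 140/61 ≈ 2.295 bits/symbol.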